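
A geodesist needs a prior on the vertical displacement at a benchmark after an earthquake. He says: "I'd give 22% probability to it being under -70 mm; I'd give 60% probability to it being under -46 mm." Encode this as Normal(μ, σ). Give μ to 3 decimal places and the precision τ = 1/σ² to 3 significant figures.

For Normal(μ,σ), the p-quantile is μ + z_p·σ. Here z_{0.22} = -0.7722, z_{0.6} = 0.2533.
So -70 = μ − 0.7722σ and -46 = μ + 0.2533σ.
Subtracting: σ = (-46 − -70)/(0.2533 − (-0.7722)) = 23.402.
Then μ = -70 − (-0.7722)·23.402 = -51.929.
Precision τ = 1/σ² = 1/23.4² = 0.00183.

μ = -51.929, τ = 0.00183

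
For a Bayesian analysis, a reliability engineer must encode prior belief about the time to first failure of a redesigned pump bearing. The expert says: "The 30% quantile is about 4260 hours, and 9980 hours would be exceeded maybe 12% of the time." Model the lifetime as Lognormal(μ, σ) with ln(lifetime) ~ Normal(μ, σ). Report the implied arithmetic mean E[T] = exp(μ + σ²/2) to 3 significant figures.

If T ~ Lognormal(μ,σ) then ln T ~ Normal(μ,σ), so the p-quantile of ln T is μ + z_p·σ.
ln(4260) = 8.357 and ln(9980) = 9.208; z_{0.3} = -0.5244, z_{0.88} = 1.175.
σ = (9.208 − 8.357)/(1.175 − (-0.5244)) = 0.501.
μ = 8.357 − (-0.5244)·0.501 = 8.620.
E[T] = exp(μ + σ²/2) = exp(8.620 + 0.1255) = 6280 hours.

E[T] ≈ 6280 hours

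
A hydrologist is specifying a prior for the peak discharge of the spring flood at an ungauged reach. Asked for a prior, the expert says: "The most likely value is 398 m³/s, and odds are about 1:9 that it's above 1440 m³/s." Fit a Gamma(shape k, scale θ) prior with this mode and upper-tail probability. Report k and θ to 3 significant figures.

k ≈ 2.13, θ ≈ 353

Gamma(k,θ) with k>1 has mode (k−1)θ, so θ = 398/(k−1).
Need P(X < 1440) = 0.9 with θ tied to k this way. Start at k = 2, θ = 398: P(X<1440) ≈ 0.876.
Too low — raise k to concentrate. Iterating converges to k ≈ 2.13.
Then θ = 398/(2.13−1) ≈ 353.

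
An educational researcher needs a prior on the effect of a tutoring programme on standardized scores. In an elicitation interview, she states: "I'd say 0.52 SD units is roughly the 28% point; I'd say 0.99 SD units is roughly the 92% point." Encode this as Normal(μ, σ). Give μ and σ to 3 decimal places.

For Normal(μ,σ), the p-quantile is μ + z_p·σ. Here z_{0.28} = -0.5828, z_{0.92} = 1.405.
So 0.52 = μ − 0.5828σ and 0.99 = μ + 1.405σ.
Subtracting: σ = (0.99 − 0.52)/(1.405 − (-0.5828)) = 0.236.
Then μ = 0.52 − (-0.5828)·0.236 = 0.658.

μ = 0.658, σ = 0.236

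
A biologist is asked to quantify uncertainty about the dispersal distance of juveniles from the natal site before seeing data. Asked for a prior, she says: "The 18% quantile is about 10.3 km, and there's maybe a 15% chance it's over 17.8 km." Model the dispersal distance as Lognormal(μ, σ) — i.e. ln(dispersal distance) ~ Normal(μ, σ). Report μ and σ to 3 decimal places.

If T ~ Lognormal(μ,σ) then ln T ~ Normal(μ,σ), so the p-quantile of ln T is μ + z_p·σ.
ln(10.3) = 2.332 and ln(17.8) = 2.879; z_{0.18} = -0.9154, z_{0.85} = 1.036.
σ = (2.879 − 2.332)/(1.036 − (-0.9154)) = 0.280.
μ = 2.332 − (-0.9154)·0.280 = 2.589.

μ ≈ 2.589, σ ≈ 0.280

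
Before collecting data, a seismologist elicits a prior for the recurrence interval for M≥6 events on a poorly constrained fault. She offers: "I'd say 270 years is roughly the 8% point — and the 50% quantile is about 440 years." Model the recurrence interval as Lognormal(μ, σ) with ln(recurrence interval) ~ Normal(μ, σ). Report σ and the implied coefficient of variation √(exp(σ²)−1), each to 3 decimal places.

σ ≈ 0.348, CV ≈ 0.358

If T ~ Lognormal(μ,σ) then ln T ~ Normal(μ,σ), so the p-quantile of ln T is μ + z_p·σ.
ln(270) = 5.598 and ln(440) = 6.087; z_{0.08} = -1.405, z_{0.5} = 0.
σ = (6.087 − 5.598)/(0 − (-1.405)) = 0.348.
μ = 5.598 − (-1.405)·0.348 = 6.087.
CV = √(exp(σ²)−1) = √(exp(0.1208)−1) = 0.358.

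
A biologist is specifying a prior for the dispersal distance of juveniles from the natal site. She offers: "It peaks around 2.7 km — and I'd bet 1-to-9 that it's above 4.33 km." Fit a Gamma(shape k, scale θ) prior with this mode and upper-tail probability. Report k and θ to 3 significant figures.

Gamma(k,θ) with k>1 has mode (k−1)θ, so θ = 2.7/(k−1).
Need P(X < 4.33) = 0.9 with θ tied to k this way. Start at k = 2, θ = 2.7: P(X<4.33) ≈ 0.476.
Too low — raise k to concentrate. Iterating converges to k ≈ 9.42.
Then θ = 2.7/(9.42−1) ≈ 0.321.

k ≈ 9.42, θ ≈ 0.321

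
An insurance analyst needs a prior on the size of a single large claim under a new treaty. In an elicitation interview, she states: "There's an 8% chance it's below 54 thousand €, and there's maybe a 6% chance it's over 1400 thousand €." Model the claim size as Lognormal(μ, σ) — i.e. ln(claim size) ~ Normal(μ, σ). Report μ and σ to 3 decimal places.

If T ~ Lognormal(μ,σ) then ln T ~ Normal(μ,σ), so the p-quantile of ln T is μ + z_p·σ.
ln(54) = 3.989 and ln(1400) = 7.244; z_{0.08} = -1.405, z_{0.94} = 1.555.
σ = (7.244 − 3.989)/(1.555 − (-1.405)) = 1.100.
μ = 3.989 − (-1.405)·1.100 = 5.534.

μ ≈ 5.534, σ ≈ 1.100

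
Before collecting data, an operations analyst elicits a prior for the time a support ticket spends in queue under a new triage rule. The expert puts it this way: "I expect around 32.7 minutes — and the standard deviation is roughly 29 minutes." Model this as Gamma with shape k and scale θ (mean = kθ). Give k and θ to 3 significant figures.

For Gamma(k, scale θ): mean = kθ, variance = kθ², so CV = 1/√k.
CV = SD/mean = 29/32.7 = 0.8869, hence k = 1/CV² = 1.27.
Then θ = mean/k = 32.7/1.27 = 25.7.

k ≈ 1.27, θ ≈ 25.7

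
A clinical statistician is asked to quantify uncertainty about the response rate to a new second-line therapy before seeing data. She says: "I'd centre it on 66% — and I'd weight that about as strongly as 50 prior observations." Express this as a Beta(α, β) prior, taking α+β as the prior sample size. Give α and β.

α = 33, β = 17

Under the effective-sample-size interpretation, Beta(α, β) has prior mean α/(α+β) and prior sample size α+β.
So α+β = 50 and α/(α+β) = 0.66, giving α = 0.66·50 = 33 and β = 50 − 33 = 17.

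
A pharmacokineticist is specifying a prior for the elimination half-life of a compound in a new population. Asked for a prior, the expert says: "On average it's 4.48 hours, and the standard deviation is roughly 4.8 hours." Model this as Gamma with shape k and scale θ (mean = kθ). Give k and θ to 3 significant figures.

k ≈ 0.871, θ ≈ 5.14

For Gamma(k, scale θ): mean = kθ, variance = kθ², so CV = 1/√k.
CV = SD/mean = 4.8/4.48 = 1.071, hence k = 1/CV² = 0.871.
Then θ = mean/k = 4.48/0.871 = 5.14.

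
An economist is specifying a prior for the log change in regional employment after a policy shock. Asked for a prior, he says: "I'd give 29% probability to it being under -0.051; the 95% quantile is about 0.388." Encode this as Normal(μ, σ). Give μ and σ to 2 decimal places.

For Normal(μ,σ), the p-quantile is μ + z_p·σ. Here z_{0.29} = -0.5534, z_{0.95} = 1.645.
So -0.051 = μ − 0.5534σ and 0.388 = μ + 1.645σ.
Subtracting: σ = (0.388 − -0.051)/(1.645 − (-0.5534)) = 0.20.
Then μ = -0.051 − (-0.5534)·0.20 = 0.06.

μ = 0.06, σ = 0.20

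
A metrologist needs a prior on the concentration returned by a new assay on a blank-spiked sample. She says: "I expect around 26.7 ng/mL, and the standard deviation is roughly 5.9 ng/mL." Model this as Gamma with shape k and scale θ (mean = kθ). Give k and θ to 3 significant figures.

For Gamma(k, scale θ): mean = kθ, variance = kθ², so CV = 1/√k.
CV = SD/mean = 5.9/26.7 = 0.221, hence k = 1/CV² = 20.5.
Then θ = mean/k = 26.7/20.5 = 1.3.

k ≈ 20.5, θ ≈ 1.3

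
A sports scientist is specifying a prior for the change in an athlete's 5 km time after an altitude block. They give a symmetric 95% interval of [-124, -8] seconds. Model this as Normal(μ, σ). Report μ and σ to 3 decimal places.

μ = -66.000, σ = 29.592

A symmetric 95% interval runs μ ± z·σ with z = 1.96.
Half-width = 58, so σ = 58/1.96 = 29.592.
μ is the interval midpoint, -66.000.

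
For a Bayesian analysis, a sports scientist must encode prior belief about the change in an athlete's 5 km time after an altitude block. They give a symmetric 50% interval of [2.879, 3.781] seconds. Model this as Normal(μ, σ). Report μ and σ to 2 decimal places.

μ = 3.33, σ = 0.67

A symmetric 50% interval runs μ ± z·σ with z = 0.6745.
Half-width = 0.451, so σ = 0.451/0.6745 = 0.67.
μ is the interval midpoint, 3.33.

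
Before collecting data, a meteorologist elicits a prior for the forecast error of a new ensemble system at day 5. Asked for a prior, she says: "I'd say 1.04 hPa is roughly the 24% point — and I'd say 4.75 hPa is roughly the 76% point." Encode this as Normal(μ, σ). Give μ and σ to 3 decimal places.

For Normal(μ,σ), the p-quantile is μ + z_p·σ. Here z_{0.24} = -0.7063, z_{0.76} = 0.7063.
So 1.04 = μ − 0.7063σ and 4.75 = μ + 0.7063σ.
Subtracting: σ = (4.75 − 1.04)/(0.7063 − (-0.7063)) = 2.626.
Then μ = 1.04 − (-0.7063)·2.626 = 2.895.

μ = 2.895, σ = 2.626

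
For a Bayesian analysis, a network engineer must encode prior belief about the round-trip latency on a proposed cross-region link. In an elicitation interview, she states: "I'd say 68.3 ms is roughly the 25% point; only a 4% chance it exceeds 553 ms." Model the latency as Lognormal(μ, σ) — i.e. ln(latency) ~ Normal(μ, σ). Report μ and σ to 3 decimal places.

μ ≈ 4.806, σ ≈ 0.862

If T ~ Lognormal(μ,σ) then ln T ~ Normal(μ,σ), so the p-quantile of ln T is μ + z_p·σ.
ln(68.3) = 4.224 and ln(553) = 6.315; z_{0.25} = -0.6745, z_{0.96} = 1.751.
σ = (6.315 − 4.224)/(1.751 − (-0.6745)) = 0.862.
μ = 4.224 − (-0.6745)·0.862 = 4.806.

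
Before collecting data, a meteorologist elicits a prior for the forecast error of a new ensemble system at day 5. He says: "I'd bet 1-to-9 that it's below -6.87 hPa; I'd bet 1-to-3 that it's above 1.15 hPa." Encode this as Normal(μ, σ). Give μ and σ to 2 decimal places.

The p-quantile of Normal(μ,σ) is μ + z_p·σ, with z_{0.1} = -1.282 and z_{0.75} = 0.6745.
Eliminate σ: μ = (z₂·x₁ − z₁·x₂)/(z₂ − z₁) = (0.6745·-6.87 − (-1.282)·1.15)/1.956 = -1.62.
Then σ = (x₂ − x₁)/(z₂ − z₁) = (1.15 − -6.87)/1.956 = 4.10.

μ = -1.62, σ = 4.10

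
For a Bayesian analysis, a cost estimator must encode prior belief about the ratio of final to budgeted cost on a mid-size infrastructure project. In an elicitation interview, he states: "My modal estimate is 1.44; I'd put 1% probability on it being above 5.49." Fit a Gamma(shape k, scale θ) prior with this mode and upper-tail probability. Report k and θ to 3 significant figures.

Gamma(k,θ) with k>1 has mode (k−1)θ, so θ = 1.44/(k−1).
Need P(X < 5.49) = 0.99 with θ tied to k this way. Start at k = 2, θ = 1.44: P(X<5.49) ≈ 0.894.
Too low — raise k to concentrate. Iterating converges to k ≈ 3.36.
Then θ = 1.44/(3.36−1) ≈ 0.609.

k ≈ 3.36, θ ≈ 0.609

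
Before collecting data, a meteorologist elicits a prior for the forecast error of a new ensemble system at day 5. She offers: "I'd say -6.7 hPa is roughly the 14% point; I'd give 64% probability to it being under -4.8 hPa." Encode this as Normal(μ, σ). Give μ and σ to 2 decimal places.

μ = -5.27, σ = 1.32

The p-quantile of Normal(μ,σ) is μ + z_p·σ, with z_{0.14} = -1.08 and z_{0.64} = 0.3585.
Eliminate σ: μ = (z₂·x₁ − z₁·x₂)/(z₂ − z₁) = (0.3585·-6.7 − (-1.08)·-4.8)/1.439 = -5.27.
Then σ = (x₂ − x₁)/(z₂ − z₁) = (-4.8 − -6.7)/1.439 = 1.32.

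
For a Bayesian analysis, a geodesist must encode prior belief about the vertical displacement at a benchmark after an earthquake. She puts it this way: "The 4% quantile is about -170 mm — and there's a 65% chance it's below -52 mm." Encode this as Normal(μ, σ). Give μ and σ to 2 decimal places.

μ = -73.29, σ = 55.24

The p-quantile of Normal(μ,σ) is μ + z_p·σ, with z_{0.04} = -1.751 and z_{0.65} = 0.3853.
Eliminate σ: μ = (z₂·x₁ − z₁·x₂)/(z₂ − z₁) = (0.3853·-170 − (-1.751)·-52)/2.136 = -73.29.
Then σ = (x₂ − x₁)/(z₂ − z₁) = (-52 − -170)/2.136 = 55.24.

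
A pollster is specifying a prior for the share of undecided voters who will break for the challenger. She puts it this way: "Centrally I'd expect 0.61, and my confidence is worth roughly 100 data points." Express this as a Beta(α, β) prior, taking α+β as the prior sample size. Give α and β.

Under the effective-sample-size interpretation, Beta(α, β) has prior mean α/(α+β) and prior sample size α+β.
So α+β = 100 and α/(α+β) = 0.61, giving α = 0.61·100 = 61 and β = 100 − 61 = 39.

α = 61, β = 39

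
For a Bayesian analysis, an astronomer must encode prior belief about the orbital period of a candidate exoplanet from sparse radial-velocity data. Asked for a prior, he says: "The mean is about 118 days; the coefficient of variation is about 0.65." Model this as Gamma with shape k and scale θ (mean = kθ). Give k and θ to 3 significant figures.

k ≈ 2.37, θ ≈ 49.9

For Gamma(k, scale θ): mean = kθ, variance = kθ², so CV = 1/√k.
CV = 0.65, hence k = 1/CV² = 2.37.
Then θ = mean/k = 118/2.37 = 49.9.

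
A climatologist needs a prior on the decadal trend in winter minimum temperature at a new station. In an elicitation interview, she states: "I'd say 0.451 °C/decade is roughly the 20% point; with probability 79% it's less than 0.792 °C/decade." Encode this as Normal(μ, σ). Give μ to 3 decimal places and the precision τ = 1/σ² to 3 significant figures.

μ = 0.625, τ = 23.4

For Normal(μ,σ), the p-quantile is μ + z_p·σ. Here z_{0.2} = -0.8416, z_{0.79} = 0.8064.
So 0.451 = μ − 0.8416σ and 0.792 = μ + 0.8064σ.
Subtracting: σ = (0.792 − 0.451)/(0.8064 − (-0.8416)) = 0.207.
Then μ = 0.451 − (-0.8416)·0.207 = 0.625.
Precision τ = 1/σ² = 1/0.2069² = 23.4.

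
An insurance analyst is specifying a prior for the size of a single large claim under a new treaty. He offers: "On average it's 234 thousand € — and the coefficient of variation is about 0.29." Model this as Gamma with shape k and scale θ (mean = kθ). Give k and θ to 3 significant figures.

k ≈ 11.9, θ ≈ 19.7

For Gamma(k, scale θ): mean = kθ, variance = kθ², so CV = 1/√k.
CV = 0.29, hence k = 1/CV² = 11.9.
Then θ = mean/k = 234/11.9 = 19.7.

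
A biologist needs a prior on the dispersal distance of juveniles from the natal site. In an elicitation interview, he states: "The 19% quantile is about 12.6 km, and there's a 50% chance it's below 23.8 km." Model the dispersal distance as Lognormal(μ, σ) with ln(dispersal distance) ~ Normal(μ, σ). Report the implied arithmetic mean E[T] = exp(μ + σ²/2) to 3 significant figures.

If T ~ Lognormal(μ,σ) then ln T ~ Normal(μ,σ), so the p-quantile of ln T is μ + z_p·σ.
ln(12.6) = 2.534 and ln(23.8) = 3.17; z_{0.19} = -0.8779, z_{0.5} = 0.
σ = (3.17 − 2.534)/(0 − (-0.8779)) = 0.724.
μ = 2.534 − (-0.8779)·0.724 = 3.170.
E[T] = exp(μ + σ²/2) = exp(3.170 + 0.2624) = 30.9 km.

E[T] ≈ 30.9 km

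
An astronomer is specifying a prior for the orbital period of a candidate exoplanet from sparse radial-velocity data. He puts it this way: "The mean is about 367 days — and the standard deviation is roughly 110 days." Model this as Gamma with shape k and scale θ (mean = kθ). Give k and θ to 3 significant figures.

k ≈ 11.1, θ ≈ 33

For Gamma(k, scale θ): mean = kθ, variance = kθ², so CV = 1/√k.
CV = SD/mean = 110/367 = 0.2997, hence k = 1/CV² = 11.1.
Then θ = mean/k = 367/11.1 = 33.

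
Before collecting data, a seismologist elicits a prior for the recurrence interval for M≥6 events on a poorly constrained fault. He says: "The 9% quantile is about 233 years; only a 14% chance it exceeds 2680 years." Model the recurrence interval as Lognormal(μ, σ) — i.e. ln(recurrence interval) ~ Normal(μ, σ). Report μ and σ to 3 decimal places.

μ ≈ 6.804, σ ≈ 1.009

If T ~ Lognormal(μ,σ) then ln T ~ Normal(μ,σ), so the p-quantile of ln T is μ + z_p·σ.
ln(233) = 5.451 and ln(2680) = 7.894; z_{0.09} = -1.341, z_{0.86} = 1.08.
σ = (7.894 − 5.451)/(1.08 − (-1.341)) = 1.009.
μ = 5.451 − (-1.341)·1.009 = 6.804.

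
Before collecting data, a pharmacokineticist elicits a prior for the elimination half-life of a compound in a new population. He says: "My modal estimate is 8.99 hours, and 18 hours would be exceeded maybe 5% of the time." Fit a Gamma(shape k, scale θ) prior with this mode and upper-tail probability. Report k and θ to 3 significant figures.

Gamma(k,θ) with k>1 has mode (k−1)θ, so θ = 8.99/(k−1).
Need P(X < 18) = 0.95 with θ tied to k this way. Start at k = 2, θ = 8.99: P(X<18) ≈ 0.595.
Too low — raise k to concentrate. Iterating converges to k ≈ 6.75.
Then θ = 8.99/(6.75−1) ≈ 1.56.

k ≈ 6.75, θ ≈ 1.56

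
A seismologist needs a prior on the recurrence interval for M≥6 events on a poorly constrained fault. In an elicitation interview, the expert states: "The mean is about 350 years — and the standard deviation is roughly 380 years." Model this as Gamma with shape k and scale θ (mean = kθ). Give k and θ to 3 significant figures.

k ≈ 0.848, θ ≈ 413

For Gamma(k, scale θ): mean = kθ, variance = kθ², so CV = 1/√k.
CV = SD/mean = 380/350 = 1.086, hence k = 1/CV² = 0.848.
Then θ = mean/k = 350/0.848 = 413.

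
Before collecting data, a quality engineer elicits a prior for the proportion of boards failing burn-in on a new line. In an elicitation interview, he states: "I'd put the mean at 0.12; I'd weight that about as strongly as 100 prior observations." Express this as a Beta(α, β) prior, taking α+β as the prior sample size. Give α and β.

α = 12, β = 88

Under the effective-sample-size interpretation, Beta(α, β) has prior mean α/(α+β) and prior sample size α+β.
So α+β = 100 and α/(α+β) = 0.12, giving α = 0.12·100 = 12 and β = 100 − 12 = 88.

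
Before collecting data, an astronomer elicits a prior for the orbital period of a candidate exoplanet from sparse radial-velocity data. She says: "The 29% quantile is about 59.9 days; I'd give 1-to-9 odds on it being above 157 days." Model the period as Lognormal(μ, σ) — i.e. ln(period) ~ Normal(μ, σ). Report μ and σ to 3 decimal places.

If T ~ Lognormal(μ,σ) then ln T ~ Normal(μ,σ), so the p-quantile of ln T is μ + z_p·σ.
ln(59.9) = 4.093 and ln(157) = 5.056; z_{0.29} = -0.5534, z_{0.9} = 1.282.
σ = (5.056 − 4.093)/(1.282 − (-0.5534)) = 0.525.
μ = 4.093 − (-0.5534)·0.525 = 4.383.

μ ≈ 4.383, σ ≈ 0.525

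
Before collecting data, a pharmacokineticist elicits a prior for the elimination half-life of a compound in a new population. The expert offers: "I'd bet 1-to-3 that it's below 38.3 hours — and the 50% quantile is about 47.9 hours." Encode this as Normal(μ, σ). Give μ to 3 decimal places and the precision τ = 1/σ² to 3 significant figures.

The p-quantile of Normal(μ,σ) is μ + z_p·σ, with z_{0.25} = -0.6745 and z_{0.5} = 0.
Eliminate σ: μ = (z₂·x₁ − z₁·x₂)/(z₂ − z₁) = (0·38.3 − (-0.6745)·47.9)/0.6745 = 47.900.
Then σ = (x₂ − x₁)/(z₂ − z₁) = (47.9 − 38.3)/0.6745 = 14.233.
Precision τ = 1/σ² = 1/14.23² = 0.00494.

μ = 47.900, τ = 0.00494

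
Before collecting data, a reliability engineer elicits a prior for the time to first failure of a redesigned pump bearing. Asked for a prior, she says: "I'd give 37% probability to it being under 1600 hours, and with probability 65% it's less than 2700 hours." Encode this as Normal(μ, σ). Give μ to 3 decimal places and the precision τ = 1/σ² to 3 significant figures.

μ = 2108.996, τ = 4.25e-07

For Normal(μ,σ), the p-quantile is μ + z_p·σ. Here z_{0.37} = -0.3319, z_{0.65} = 0.3853.
So 1600 = μ − 0.3319σ and 2700 = μ + 0.3853σ.
Subtracting: σ = (2700 − 1600)/(0.3853 − (-0.3319)) = 1533.798.
Then μ = 1600 − (-0.3319)·1533.798 = 2108.996.
Precision τ = 1/σ² = 1/1534² = 4.25e-07.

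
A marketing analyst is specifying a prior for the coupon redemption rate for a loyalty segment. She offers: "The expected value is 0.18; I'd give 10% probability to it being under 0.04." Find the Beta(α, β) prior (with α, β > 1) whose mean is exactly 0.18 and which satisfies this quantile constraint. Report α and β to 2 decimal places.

With mean 0.18 fixed, write α = 0.18s, β = 0.82s where s = α+β.
Need P(θ < 0.04) = 0.1 under Beta(0.18s, 0.82s). Normal approximation: (q−m)/√(m(1−m)/s) ≈ z_{0.1} = -1.28, so s ≈ 0.18·0.82·(-1.28)²/(0.04−0.18)² = 12.4.
At s = 12.4: P(θ<0.04) ≈ 0.048. Adjusting to match 0.1 gives s ≈ 8.25.
So α = 0.18·8.25 ≈ 1.49, β = 0.82·8.25 ≈ 6.77.

α ≈ 1.49, β ≈ 6.77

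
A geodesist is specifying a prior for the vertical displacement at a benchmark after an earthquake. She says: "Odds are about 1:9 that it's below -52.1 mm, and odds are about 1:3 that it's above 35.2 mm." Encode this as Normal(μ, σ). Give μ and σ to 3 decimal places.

For Normal(μ,σ), the p-quantile is μ + z_p·σ. Here z_{0.1} = -1.282, z_{0.75} = 0.6745.
So -52.1 = μ − 1.282σ and 35.2 = μ + 0.6745σ.
Subtracting: σ = (35.2 − -52.1)/(0.6745 − (-1.282)) = 44.631.
Then μ = -52.1 − (-1.282)·44.631 = 5.097.

μ = 5.097, σ = 44.631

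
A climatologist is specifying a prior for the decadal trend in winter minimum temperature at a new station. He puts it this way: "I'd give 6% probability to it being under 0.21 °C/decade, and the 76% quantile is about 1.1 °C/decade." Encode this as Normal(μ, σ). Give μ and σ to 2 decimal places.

μ = 0.82, σ = 0.39

The p-quantile of Normal(μ,σ) is μ + z_p·σ, with z_{0.06} = -1.555 and z_{0.76} = 0.7063.
Eliminate σ: μ = (z₂·x₁ − z₁·x₂)/(z₂ − z₁) = (0.7063·0.21 − (-1.555)·1.1)/2.261 = 0.82.
Then σ = (x₂ − x₁)/(z₂ − z₁) = (1.1 − 0.21)/2.261 = 0.39.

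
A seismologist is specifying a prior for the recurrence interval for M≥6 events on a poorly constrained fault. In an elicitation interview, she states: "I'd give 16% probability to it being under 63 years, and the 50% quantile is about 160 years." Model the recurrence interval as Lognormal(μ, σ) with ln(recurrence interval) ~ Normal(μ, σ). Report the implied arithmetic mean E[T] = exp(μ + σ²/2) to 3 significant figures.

If T ~ Lognormal(μ,σ) then ln T ~ Normal(μ,σ), so the p-quantile of ln T is μ + z_p·σ.
ln(63) = 4.143 and ln(160) = 5.075; z_{0.16} = -0.9945, z_{0.5} = 0.
σ = (5.075 − 4.143)/(0 − (-0.9945)) = 0.937.
μ = 4.143 − (-0.9945)·0.937 = 5.075.
E[T] = exp(μ + σ²/2) = exp(5.075 + 0.4392) = 248 years.

E[T] ≈ 248 years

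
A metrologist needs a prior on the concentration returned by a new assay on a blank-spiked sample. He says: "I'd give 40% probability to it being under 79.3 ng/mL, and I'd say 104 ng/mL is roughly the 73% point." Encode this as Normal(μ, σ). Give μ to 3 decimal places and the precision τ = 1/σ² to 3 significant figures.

For Normal(μ,σ), the p-quantile is μ + z_p·σ. Here z_{0.4} = -0.2533, z_{0.73} = 0.6128.
So 79.3 = μ − 0.2533σ and 104 = μ + 0.6128σ.
Subtracting: σ = (104 − 79.3)/(0.6128 − (-0.2533)) = 28.517.
Then μ = 79.3 − (-0.2533)·28.517 = 86.525.
Precision τ = 1/σ² = 1/28.52² = 0.00123.

μ = 86.525, τ = 0.00123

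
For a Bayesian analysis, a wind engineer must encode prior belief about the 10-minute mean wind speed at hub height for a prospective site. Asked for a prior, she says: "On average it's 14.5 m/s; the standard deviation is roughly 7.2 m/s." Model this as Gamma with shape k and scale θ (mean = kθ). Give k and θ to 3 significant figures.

k ≈ 4.06, θ ≈ 3.58

For Gamma(k, scale θ): mean = kθ, variance = kθ², so CV = 1/√k.
CV = SD/mean = 7.2/14.5 = 0.4966, hence k = 1/CV² = 4.06.
Then θ = mean/k = 14.5/4.06 = 3.58.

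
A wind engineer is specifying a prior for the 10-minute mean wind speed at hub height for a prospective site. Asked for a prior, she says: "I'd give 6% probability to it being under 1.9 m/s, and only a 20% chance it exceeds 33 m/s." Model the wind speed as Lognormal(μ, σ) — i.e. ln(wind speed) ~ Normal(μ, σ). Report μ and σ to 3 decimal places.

μ ≈ 2.494, σ ≈ 1.191

If T ~ Lognormal(μ,σ) then ln T ~ Normal(μ,σ), so the p-quantile of ln T is μ + z_p·σ.
ln(1.9) = 0.6419 and ln(33) = 3.497; z_{0.06} = -1.555, z_{0.8} = 0.8416.
σ = (3.497 − 0.6419)/(0.8416 − (-1.555)) = 1.191.
μ = 0.6419 − (-1.555)·1.191 = 2.494.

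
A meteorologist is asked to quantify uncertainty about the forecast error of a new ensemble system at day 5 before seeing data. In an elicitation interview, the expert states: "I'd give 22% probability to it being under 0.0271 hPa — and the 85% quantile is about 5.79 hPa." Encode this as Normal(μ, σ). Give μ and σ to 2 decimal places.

For Normal(μ,σ), the p-quantile is μ + z_p·σ. Here z_{0.22} = -0.7722, z_{0.85} = 1.036.
So 0.0271 = μ − 0.7722σ and 5.79 = μ + 1.036σ.
Subtracting: σ = (5.79 − 0.0271)/(1.036 − (-0.7722)) = 3.19.
Then μ = 0.0271 − (-0.7722)·3.19 = 2.49.

μ = 2.49, σ = 3.19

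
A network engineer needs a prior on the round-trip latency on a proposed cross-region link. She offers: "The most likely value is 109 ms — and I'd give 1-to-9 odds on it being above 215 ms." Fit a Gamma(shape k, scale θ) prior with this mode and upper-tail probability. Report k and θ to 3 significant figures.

k ≈ 5.15, θ ≈ 26.2

Gamma(k,θ) with k>1 has mode (k−1)θ, so θ = 109/(k−1).
Need P(X < 215) = 0.9 with θ tied to k this way. Start at k = 2, θ = 109: P(X<215) ≈ 0.586.
Too low — raise k to concentrate. Iterating converges to k ≈ 5.15.
Then θ = 109/(5.15−1) ≈ 26.2.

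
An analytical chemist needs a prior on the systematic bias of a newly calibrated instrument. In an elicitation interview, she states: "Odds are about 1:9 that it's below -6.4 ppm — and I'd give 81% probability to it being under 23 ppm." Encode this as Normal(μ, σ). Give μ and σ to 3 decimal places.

μ = 11.048, σ = 13.615

For Normal(μ,σ), the p-quantile is μ + z_p·σ. Here z_{0.1} = -1.282, z_{0.81} = 0.8779.
So -6.4 = μ − 1.282σ and 23 = μ + 0.8779σ.
Subtracting: σ = (23 − -6.4)/(0.8779 − (-1.282)) = 13.615.
Then μ = -6.4 − (-1.282)·13.615 = 11.048.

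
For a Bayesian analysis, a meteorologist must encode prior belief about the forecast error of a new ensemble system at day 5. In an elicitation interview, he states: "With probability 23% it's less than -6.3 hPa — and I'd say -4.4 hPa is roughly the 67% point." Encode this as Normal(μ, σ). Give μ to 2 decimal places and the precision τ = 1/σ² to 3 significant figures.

μ = -5.11, τ = 0.385

The p-quantile of Normal(μ,σ) is μ + z_p·σ, with z_{0.23} = -0.7388 and z_{0.67} = 0.4399.
Eliminate σ: μ = (z₂·x₁ − z₁·x₂)/(z₂ − z₁) = (0.4399·-6.3 − (-0.7388)·-4.4)/1.179 = -5.11.
Then σ = (x₂ − x₁)/(z₂ − z₁) = (-4.4 − -6.3)/1.179 = 1.61.
Precision τ = 1/σ² = 1/1.612² = 0.385.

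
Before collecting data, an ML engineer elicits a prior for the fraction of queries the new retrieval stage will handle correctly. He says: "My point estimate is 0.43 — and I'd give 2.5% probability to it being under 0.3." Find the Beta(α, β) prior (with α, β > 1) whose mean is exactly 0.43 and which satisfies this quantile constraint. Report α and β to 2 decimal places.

α ≈ 22.42, β ≈ 29.71

With mean 0.43 fixed, write α = 0.43s, β = 0.57s where s = α+β.
Need P(θ < 0.3) = 0.025 under Beta(0.43s, 0.57s). Normal approximation: (q−m)/√(m(1−m)/s) ≈ z_{0.025} = -1.96, so s ≈ 0.43·0.57·(-1.96)²/(0.3−0.43)² = 55.7.
At s = 55.7: P(θ<0.3) ≈ 0.021. Adjusting to match 0.025 gives s ≈ 52.13.
So α = 0.43·52.13 ≈ 22.42, β = 0.57·52.13 ≈ 29.71.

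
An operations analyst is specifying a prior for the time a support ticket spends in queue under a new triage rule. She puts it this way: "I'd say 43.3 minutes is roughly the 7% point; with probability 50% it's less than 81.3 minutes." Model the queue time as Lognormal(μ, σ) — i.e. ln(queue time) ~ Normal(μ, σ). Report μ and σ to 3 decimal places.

μ ≈ 4.398, σ ≈ 0.427

If T ~ Lognormal(μ,σ) then ln T ~ Normal(μ,σ), so the p-quantile of ln T is μ + z_p·σ.
ln(43.3) = 3.768 and ln(81.3) = 4.398; z_{0.07} = -1.476, z_{0.5} = 0.
σ = (4.398 − 3.768)/(0 − (-1.476)) = 0.427.
μ = 3.768 − (-1.476)·0.427 = 4.398.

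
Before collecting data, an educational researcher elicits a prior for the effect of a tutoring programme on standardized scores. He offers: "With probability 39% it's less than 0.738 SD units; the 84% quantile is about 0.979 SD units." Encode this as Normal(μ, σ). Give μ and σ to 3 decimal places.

μ = 0.791, σ = 0.189

The p-quantile of Normal(μ,σ) is μ + z_p·σ, with z_{0.39} = -0.2793 and z_{0.84} = 0.9945.
Eliminate σ: μ = (z₂·x₁ − z₁·x₂)/(z₂ − z₁) = (0.9945·0.738 − (-0.2793)·0.979)/1.274 = 0.791.
Then σ = (x₂ − x₁)/(z₂ − z₁) = (0.979 − 0.738)/1.274 = 0.189.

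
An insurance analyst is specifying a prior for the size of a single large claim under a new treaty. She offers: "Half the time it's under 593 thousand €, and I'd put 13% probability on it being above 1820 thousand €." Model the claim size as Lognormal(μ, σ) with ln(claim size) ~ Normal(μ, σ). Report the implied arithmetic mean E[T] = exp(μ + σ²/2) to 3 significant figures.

If T ~ Lognormal(μ,σ) then ln T ~ Normal(μ,σ), so the p-quantile of ln T is μ + z_p·σ.
ln(593) = 6.385 and ln(1820) = 7.507; z_{0.5} = 0, z_{0.87} = 1.126.
σ = (7.507 − 6.385)/(1.126 − (0)) = 0.996.
μ = 6.385 − (0)·0.996 = 6.385.
E[T] = exp(μ + σ²/2) = exp(6.385 + 0.4956) = 973 thousand €.

E[T] ≈ 973 thousand €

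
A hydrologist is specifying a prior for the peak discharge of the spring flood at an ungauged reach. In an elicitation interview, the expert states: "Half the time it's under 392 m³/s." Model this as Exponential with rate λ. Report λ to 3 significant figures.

Exponential median = ln 2 / λ, so λ = ln 2 / 392.0 = 0.00177.

λ ≈ 0.00177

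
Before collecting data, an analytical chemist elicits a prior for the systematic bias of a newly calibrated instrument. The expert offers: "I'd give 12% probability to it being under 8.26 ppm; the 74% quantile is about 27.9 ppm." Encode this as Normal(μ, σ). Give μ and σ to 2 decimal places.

μ = 20.95, σ = 10.80

For Normal(μ,σ), the p-quantile is μ + z_p·σ. Here z_{0.12} = -1.175, z_{0.74} = 0.6433.
So 8.26 = μ − 1.175σ and 27.9 = μ + 0.6433σ.
Subtracting: σ = (27.9 − 8.26)/(0.6433 − (-1.175)) = 10.80.
Then μ = 8.26 − (-1.175)·10.80 = 20.95.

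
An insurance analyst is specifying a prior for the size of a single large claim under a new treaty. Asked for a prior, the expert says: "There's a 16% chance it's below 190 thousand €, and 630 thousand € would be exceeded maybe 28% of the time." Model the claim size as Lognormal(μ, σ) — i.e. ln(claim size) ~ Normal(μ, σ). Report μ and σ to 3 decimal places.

μ ≈ 6.003, σ ≈ 0.760

If T ~ Lognormal(μ,σ) then ln T ~ Normal(μ,σ), so the p-quantile of ln T is μ + z_p·σ.
ln(190) = 5.247 and ln(630) = 6.446; z_{0.16} = -0.9945, z_{0.72} = 0.5828.
σ = (6.446 − 5.247)/(0.5828 − (-0.9945)) = 0.760.
μ = 5.247 − (-0.9945)·0.760 = 6.003.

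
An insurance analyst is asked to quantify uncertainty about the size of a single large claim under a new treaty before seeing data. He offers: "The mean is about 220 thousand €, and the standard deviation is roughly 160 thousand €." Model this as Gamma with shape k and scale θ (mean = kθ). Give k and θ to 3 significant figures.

k ≈ 1.89, θ ≈ 116

For Gamma(k, scale θ): mean = kθ, variance = kθ², so CV = 1/√k.
CV = SD/mean = 160/220 = 0.7273, hence k = 1/CV² = 1.89.
Then θ = mean/k = 220/1.89 = 116.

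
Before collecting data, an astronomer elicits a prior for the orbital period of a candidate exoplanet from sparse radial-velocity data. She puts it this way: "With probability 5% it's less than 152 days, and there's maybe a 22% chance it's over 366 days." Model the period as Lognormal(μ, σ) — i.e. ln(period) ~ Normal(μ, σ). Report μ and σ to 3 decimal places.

μ ≈ 5.622, σ ≈ 0.364

If T ~ Lognormal(μ,σ) then ln T ~ Normal(μ,σ), so the p-quantile of ln T is μ + z_p·σ.
ln(152) = 5.024 and ln(366) = 5.903; z_{0.05} = -1.645, z_{0.78} = 0.7722.
σ = (5.903 − 5.024)/(0.7722 − (-1.645)) = 0.364.
μ = 5.024 − (-1.645)·0.364 = 5.622.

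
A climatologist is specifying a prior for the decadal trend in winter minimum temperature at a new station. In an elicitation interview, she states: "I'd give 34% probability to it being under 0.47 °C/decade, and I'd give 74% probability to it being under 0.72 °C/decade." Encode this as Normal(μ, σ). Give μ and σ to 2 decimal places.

The p-quantile of Normal(μ,σ) is μ + z_p·σ, with z_{0.34} = -0.4125 and z_{0.74} = 0.6433.
Eliminate σ: μ = (z₂·x₁ − z₁·x₂)/(z₂ − z₁) = (0.6433·0.47 − (-0.4125)·0.72)/1.056 = 0.57.
Then σ = (x₂ − x₁)/(z₂ − z₁) = (0.72 − 0.47)/1.056 = 0.24.

μ = 0.57, σ = 0.24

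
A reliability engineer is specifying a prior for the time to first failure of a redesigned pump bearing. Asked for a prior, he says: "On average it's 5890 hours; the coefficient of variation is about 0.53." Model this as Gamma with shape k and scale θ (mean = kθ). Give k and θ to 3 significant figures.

k ≈ 3.56, θ ≈ 1650

For Gamma(k, scale θ): mean = kθ, variance = kθ², so CV = 1/√k.
CV = 0.53, hence k = 1/CV² = 3.56.
Then θ = mean/k = 5890/3.56 = 1650.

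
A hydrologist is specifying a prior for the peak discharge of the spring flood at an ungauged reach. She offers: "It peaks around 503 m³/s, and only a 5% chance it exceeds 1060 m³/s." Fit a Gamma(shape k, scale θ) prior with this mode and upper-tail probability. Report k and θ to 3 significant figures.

k ≈ 5.97, θ ≈ 101

Gamma(k,θ) with k>1 has mode (k−1)θ, so θ = 503/(k−1).
Need P(X < 1060) = 0.95 with θ tied to k this way. Start at k = 2, θ = 503: P(X<1060) ≈ 0.622.
Too low — raise k to concentrate. Iterating converges to k ≈ 5.97.
Then θ = 503/(5.97−1) ≈ 101.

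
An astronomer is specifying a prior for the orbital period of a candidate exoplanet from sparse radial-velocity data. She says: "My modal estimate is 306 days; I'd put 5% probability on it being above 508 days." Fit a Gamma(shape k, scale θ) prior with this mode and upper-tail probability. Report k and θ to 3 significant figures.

k ≈ 11.9, θ ≈ 28.1

Gamma(k,θ) with k>1 has mode (k−1)θ, so θ = 306/(k−1).
Need P(X < 508) = 0.95 with θ tied to k this way. Start at k = 2, θ = 306: P(X<508) ≈ 0.494.
Too low — raise k to concentrate. Iterating converges to k ≈ 11.9.
Then θ = 306/(11.9−1) ≈ 28.1.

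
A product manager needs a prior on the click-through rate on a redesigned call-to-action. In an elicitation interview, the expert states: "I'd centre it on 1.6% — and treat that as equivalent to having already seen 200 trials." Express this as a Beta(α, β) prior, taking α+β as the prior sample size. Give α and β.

α = 3.2, β = 196.8

Under the effective-sample-size interpretation, Beta(α, β) has prior mean α/(α+β) and prior sample size α+β.
So α+β = 200 and α/(α+β) = 0.016, giving α = 0.016·200 = 3.2 and β = 200 − 3.2 = 196.8.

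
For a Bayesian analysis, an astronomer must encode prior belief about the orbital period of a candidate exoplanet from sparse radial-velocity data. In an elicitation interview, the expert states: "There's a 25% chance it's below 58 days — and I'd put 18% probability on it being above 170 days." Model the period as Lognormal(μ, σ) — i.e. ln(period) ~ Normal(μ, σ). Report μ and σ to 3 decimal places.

μ ≈ 4.517, σ ≈ 0.676

If T ~ Lognormal(μ,σ) then ln T ~ Normal(μ,σ), so the p-quantile of ln T is μ + z_p·σ.
ln(58) = 4.06 and ln(170) = 5.136; z_{0.25} = -0.6745, z_{0.82} = 0.9154.
σ = (5.136 − 4.06)/(0.9154 − (-0.6745)) = 0.676.
μ = 4.06 − (-0.6745)·0.676 = 4.517.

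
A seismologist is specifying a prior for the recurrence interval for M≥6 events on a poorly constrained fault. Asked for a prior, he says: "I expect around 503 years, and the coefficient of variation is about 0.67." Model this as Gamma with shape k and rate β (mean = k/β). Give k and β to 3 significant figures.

k ≈ 2.23, β ≈ 0.00443

For Gamma(k, rate β): mean = k/β, variance = k/β², so CV = 1/√k.
CV = 0.67, hence k = 1/CV² = 2.23.
Then β = k/mean = 2.23/503 = 0.00443.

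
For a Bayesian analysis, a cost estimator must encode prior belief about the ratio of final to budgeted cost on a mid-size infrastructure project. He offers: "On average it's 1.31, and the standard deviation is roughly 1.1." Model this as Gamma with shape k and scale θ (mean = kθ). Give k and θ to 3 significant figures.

For Gamma(k, scale θ): mean = kθ, variance = kθ², so CV = 1/√k.
CV = SD/mean = 1.1/1.31 = 0.8397, hence k = 1/CV² = 1.42.
Then θ = mean/k = 1.31/1.42 = 0.924.

k ≈ 1.42, θ ≈ 0.924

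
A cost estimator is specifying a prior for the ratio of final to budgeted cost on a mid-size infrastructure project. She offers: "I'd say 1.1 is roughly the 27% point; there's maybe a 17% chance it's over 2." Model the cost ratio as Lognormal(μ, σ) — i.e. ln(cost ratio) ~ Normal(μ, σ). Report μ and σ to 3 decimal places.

If T ~ Lognormal(μ,σ) then ln T ~ Normal(μ,σ), so the p-quantile of ln T is μ + z_p·σ.
ln(1.1) = 0.09531 and ln(2) = 0.6931; z_{0.27} = -0.6128, z_{0.83} = 0.9542.
σ = (0.6931 − 0.09531)/(0.9542 − (-0.6128)) = 0.382.
μ = 0.09531 − (-0.6128)·0.382 = 0.329.

μ ≈ 0.329, σ ≈ 0.382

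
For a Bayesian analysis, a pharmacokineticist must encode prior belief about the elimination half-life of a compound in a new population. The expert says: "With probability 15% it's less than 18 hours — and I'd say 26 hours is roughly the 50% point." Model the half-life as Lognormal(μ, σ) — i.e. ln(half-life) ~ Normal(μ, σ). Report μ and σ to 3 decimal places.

μ ≈ 3.258, σ ≈ 0.355

If T ~ Lognormal(μ,σ) then ln T ~ Normal(μ,σ), so the p-quantile of ln T is μ + z_p·σ.
ln(18) = 2.89 and ln(26) = 3.258; z_{0.15} = -1.036, z_{0.5} = 0.
σ = (3.258 − 2.89)/(0 − (-1.036)) = 0.355.
μ = 2.89 − (-1.036)·0.355 = 3.258.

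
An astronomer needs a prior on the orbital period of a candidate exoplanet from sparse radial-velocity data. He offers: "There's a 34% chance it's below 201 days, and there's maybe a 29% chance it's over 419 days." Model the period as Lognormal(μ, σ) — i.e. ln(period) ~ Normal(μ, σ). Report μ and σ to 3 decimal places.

If T ~ Lognormal(μ,σ) then ln T ~ Normal(μ,σ), so the p-quantile of ln T is μ + z_p·σ.
ln(201) = 5.303 and ln(419) = 6.038; z_{0.34} = -0.4125, z_{0.71} = 0.5534.
σ = (6.038 − 5.303)/(0.5534 − (-0.4125)) = 0.761.
μ = 5.303 − (-0.4125)·0.761 = 5.617.

μ ≈ 5.617, σ ≈ 0.761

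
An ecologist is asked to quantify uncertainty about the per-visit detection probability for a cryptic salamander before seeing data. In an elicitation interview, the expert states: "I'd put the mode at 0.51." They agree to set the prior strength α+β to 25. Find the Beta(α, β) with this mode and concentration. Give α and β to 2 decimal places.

α = 12.73, β = 12.27

For α,β > 1 the Beta mode is (α−1)/(α+β−2). With α+β = 25, the mode is (α−1)/23.
Set (α−1)/23 = 0.51 → α = 1 + 0.51·23 = 12.73.
β = 25 − α = 12.27.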